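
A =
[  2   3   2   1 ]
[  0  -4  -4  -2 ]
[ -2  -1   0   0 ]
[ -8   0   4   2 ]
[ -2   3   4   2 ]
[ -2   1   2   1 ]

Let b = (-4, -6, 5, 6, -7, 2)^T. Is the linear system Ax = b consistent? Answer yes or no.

no

Row reduce the augmented matrix [A | b].
R3 ← R3 + R1: [0, 2, 2, 1, 1]
R4 ← R4 + (4)·R1: [0, 12, 12, 6, -10]
R5 ← R5 + R1: [0, 6, 6, 3, -11]
R6 ← R6 + R1: [0, 4, 4, 2, -2]
R3 ← R3 + (1/2)·R2: [0, 0, 0, 0, -2]
R4 ← R4 + (3)·R2: [0, 0, 0, 0, -28]
R5 ← R5 + (3/2)·R2: [0, 0, 0, 0, -20]
R6 ← R6 + R2: [0, 0, 0, 0, -8]
R4 ← R4 − (14)·R3: [0, 0, 0, 0, 0]
R5 ← R5 − (10)·R3: [0, 0, 0, 0, 0]
R6 ← R6 − (4)·R3: [0, 0, 0, 0, 0]
The echelon form has 3 nonzero rows; the last pivot sits in the augmented column, so rank(A) = 2 but rank([A|b]) = 3.
Since the ranks differ, the system is inconsistent.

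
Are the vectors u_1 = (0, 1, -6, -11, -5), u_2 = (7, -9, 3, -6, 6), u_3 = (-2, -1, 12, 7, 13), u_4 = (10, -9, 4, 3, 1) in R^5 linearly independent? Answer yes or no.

Form the matrix with these vectors as rows and row reduce.
Swap R1 ↔ R2
R3 ← R3 + (2/7)·R1: [0, -25/7, 90/7, 37/7, 103/7]
R4 ← R4 − (10/7)·R1: [0, 27/7, -2/7, 81/7, -53/7]
R3 ← R3 + (25/7)·R2: [0, 0, -60/7, -34, -22/7]
R4 ← R4 − (27/7)·R2: [0, 0, 160/7, 54, 82/7]
R4 ← R4 + (8/3)·R3: [0, 0, 0, -110/3, 10/3]
4 nonzero rows, so the 4 vectors span a space of dimension 4.
Since 4 = 4, the vectors are linearly independent.

yes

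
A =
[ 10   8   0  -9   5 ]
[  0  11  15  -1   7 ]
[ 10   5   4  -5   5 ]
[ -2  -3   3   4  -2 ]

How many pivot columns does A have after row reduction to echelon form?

4

Row reduce to echelon form.
R3 ← R3 − R1: [0, -3, 4, 4, 0]
R4 ← R4 + (1/5)·R1: [0, -7/5, 3, 11/5, -1]
R3 ← R3 + (3/11)·R2: [0, 0, 89/11, 41/11, 21/11]
R4 ← R4 + (7/55)·R2: [0, 0, 54/11, 114/55, -6/55]
R4 ← R4 − (54/89)·R3: [0, 0, 0, -84/445, -564/445]
Echelon form has 4 nonzero rows, so rank(A) = 4.
Each nonzero row contributes one pivot column: 4 pivot columns.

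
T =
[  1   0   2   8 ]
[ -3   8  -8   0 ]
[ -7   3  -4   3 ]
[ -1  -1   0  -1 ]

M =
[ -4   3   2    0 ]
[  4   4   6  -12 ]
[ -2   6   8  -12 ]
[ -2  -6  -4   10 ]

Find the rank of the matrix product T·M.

4

First compute TM:
[[-24, -33, -14,  56],
 [ 60, -25, -22,   0],
 [ 42, -51, -40,  42],
 [  2,  -1,  -4,   2]]
Now row reduce the product.
R2 ← R2 + (5/2)·R1: [0, -215/2, -57, 140]
R3 ← R3 + (7/4)·R1: [0, -435/4, -129/2, 140]
R4 ← R4 + (1/12)·R1: [0, -15/4, -31/6, 20/3]
R3 ← R3 − (87/86)·R2: [0, 0, -294/43, -70/43]
R4 ← R4 − (3/86)·R2: [0, 0, -410/129, 230/129]
R4 ← R4 − (205/441)·R3: [0, 0, 0, 160/63]
4 nonzero rows, so rank(TM) = 4.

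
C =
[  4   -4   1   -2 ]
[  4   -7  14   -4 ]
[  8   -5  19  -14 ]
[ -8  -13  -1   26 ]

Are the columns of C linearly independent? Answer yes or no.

no

Row reduce C to echelon form.
R2 ← R2 − R1: [0, -3, 13, -2]
R3 ← R3 − (2)·R1: [0, 3, 17, -10]
R4 ← R4 + (2)·R1: [0, -21, 1, 22]
R3 ← R3 + R2: [0, 0, 30, -12]
R4 ← R4 − (7)·R2: [0, 0, -90, 36]
R4 ← R4 + (3)·R3: [0, 0, 0, 0]
3 pivots among 4 columns.
Only 3 < 4 pivot columns, so the columns are linearly dependent.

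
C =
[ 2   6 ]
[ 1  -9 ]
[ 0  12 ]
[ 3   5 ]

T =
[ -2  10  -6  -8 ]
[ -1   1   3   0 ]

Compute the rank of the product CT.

First compute CT:
[[-10,  26,   6, -16],
 [  7,   1, -33,  -8],
 [-12,  12,  36,   0],
 [-11,  35,  -3, -24]]
Now row reduce the product.
R2 ← R2 + (7/10)·R1: [0, 96/5, -144/5, -96/5]
R3 ← R3 − (6/5)·R1: [0, -96/5, 144/5, 96/5]
R4 ← R4 − (11/10)·R1: [0, 32/5, -48/5, -32/5]
R3 ← R3 + R2: [0, 0, 0, 0]
R4 ← R4 − (1/3)·R2: [0, 0, 0, 0]
2 nonzero rows, so rank(CT) = 2.

2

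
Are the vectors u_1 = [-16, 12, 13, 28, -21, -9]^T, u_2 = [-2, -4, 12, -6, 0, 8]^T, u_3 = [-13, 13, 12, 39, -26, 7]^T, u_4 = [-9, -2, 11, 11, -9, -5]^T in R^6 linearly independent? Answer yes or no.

Form the matrix with these vectors as rows and row reduce.
R2 ← R2 − (1/8)·R1: [0, -11/2, 83/8, -19/2, 21/8, 73/8]
R3 ← R3 − (13/16)·R1: [0, 13/4, 23/16, 65/4, -143/16, 229/16]
R4 ← R4 − (9/16)·R1: [0, -35/4, 59/16, -19/4, 45/16, 1/16]
R3 ← R3 + (13/22)·R2: [0, 0, 333/44, 117/11, -325/44, 867/44]
R4 ← R4 − (35/22)·R2: [0, 0, -141/11, 114/11, -15/11, -159/11]
R4 ← R4 + (188/111)·R3: [0, 0, 0, 1050/37, -1540/111, 700/37]
4 nonzero rows, so the 4 vectors span a space of dimension 4.
Since 4 = 4, the vectors are linearly independent.

yes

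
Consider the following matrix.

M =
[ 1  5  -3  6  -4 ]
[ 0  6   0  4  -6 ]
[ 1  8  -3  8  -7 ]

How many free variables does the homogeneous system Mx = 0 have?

3

Row reduce to echelon form.
R3 ← R3 − R1: [0, 3, 0, 2, -3]
R3 ← R3 − (1/2)·R2: [0, 0, 0, 0, 0]
2 nonzero rows, so rank(M) = 2.
M has 5 columns; by rank–nullity, nullity = 5 − 2 = 3.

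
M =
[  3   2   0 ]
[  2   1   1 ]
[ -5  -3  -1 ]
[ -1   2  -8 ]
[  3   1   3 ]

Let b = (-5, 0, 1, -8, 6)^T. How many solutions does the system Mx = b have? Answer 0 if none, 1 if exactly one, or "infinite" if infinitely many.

0

Row reduce the augmented matrix [M | b].
R2 ← R2 − (2/3)·R1: [0, -1/3, 1, 10/3]
R3 ← R3 + (5/3)·R1: [0, 1/3, -1, -22/3]
R4 ← R4 + (1/3)·R1: [0, 8/3, -8, -29/3]
R5 ← R5 − R1: [0, -1, 3, 11]
R3 ← R3 + R2: [0, 0, 0, -4]
R4 ← R4 + (8)·R2: [0, 0, 0, 17]
R5 ← R5 − (3)·R2: [0, 0, 0, 1]
R4 ← R4 + (17/4)·R3: [0, 0, 0, 0]
R5 ← R5 + (1/4)·R3: [0, 0, 0, 0]
The echelon form has 3 nonzero rows; the last pivot sits in the augmented column, so rank(M) = 2 but rank([M|b]) = 3.
Since the ranks differ, the system is inconsistent.
It has no solutions.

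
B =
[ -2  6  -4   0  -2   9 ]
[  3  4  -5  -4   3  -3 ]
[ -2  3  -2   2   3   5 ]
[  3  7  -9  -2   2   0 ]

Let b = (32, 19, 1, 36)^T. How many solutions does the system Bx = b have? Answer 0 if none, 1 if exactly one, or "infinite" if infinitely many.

Row reduce the augmented matrix [B | b].
R2 ← R2 + (3/2)·R1: [0, 13, -11, -4, 0, 21/2, 67]
R3 ← R3 − R1: [0, -3, 2, 2, 5, -4, -31]
R4 ← R4 + (3/2)·R1: [0, 16, -15, -2, -1, 27/2, 84]
R3 ← R3 + (3/13)·R2: [0, 0, -7/13, 14/13, 5, -41/26, -202/13]
R4 ← R4 − (16/13)·R2: [0, 0, -19/13, 38/13, -1, 15/26, 20/13]
R4 ← R4 − (19/7)·R3: [0, 0, 0, 0, -102/7, 34/7, 306/7]
The echelon form has 4 nonzero rows, and every pivot lies in the first 6 columns, so rank(B) = rank([B|b]) = 4.
The system is consistent.
rank = 4 < 6 unknowns, so there are infinitely many solutions.

infinite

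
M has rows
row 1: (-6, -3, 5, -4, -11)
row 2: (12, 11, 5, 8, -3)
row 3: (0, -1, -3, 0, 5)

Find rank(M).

Row reduce to echelon form.
R2 ← R2 + (2)·R1: [0, 5, 15, 0, -25]
R3 ← R3 + (1/5)·R2: [0, 0, 0, 0, 0]
Echelon form has 2 nonzero rows, so rank(M) = 2.

2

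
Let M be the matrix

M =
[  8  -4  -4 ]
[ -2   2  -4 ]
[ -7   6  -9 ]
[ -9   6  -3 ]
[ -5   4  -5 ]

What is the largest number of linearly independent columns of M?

Row reduce to echelon form.
R2 ← R2 + (1/4)·R1: [0, 1, -5]
R3 ← R3 + (7/8)·R1: [0, 5/2, -25/2]
R4 ← R4 + (9/8)·R1: [0, 3/2, -15/2]
R5 ← R5 + (5/8)·R1: [0, 3/2, -15/2]
R3 ← R3 − (5/2)·R2: [0, 0, 0]
R4 ← R4 − (3/2)·R2: [0, 0, 0]
R5 ← R5 − (3/2)·R2: [0, 0, 0]
Echelon form has 2 nonzero rows, so rank(M) = 2.
The rank gives the maximum number of linearly independent columns: 2.

2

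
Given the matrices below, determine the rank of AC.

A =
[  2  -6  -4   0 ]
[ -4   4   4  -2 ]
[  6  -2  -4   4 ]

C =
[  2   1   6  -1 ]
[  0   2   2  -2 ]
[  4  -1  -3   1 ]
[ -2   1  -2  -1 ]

First compute AC:
[[-12,  -6,  12,   6],
 [ 12,  -2, -24,   2],
 [-12,  10,  36, -10]]
Now row reduce the product.
R2 ← R2 + R1: [0, -8, -12, 8]
R3 ← R3 − R1: [0, 16, 24, -16]
R3 ← R3 + (2)·R2: [0, 0, 0, 0]
2 nonzero rows, so rank(AC) = 2.

2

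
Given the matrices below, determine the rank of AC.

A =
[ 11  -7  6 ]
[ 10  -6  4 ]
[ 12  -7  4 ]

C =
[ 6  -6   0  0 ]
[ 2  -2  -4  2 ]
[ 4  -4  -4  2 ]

2

First compute AC:
[[ 76, -76,   4,  -2],
 [ 64, -64,   8,  -4],
 [ 74, -74,  12,  -6]]
Now row reduce the product.
R2 ← R2 − (16/19)·R1: [0, 0, 88/19, -44/19]
R3 ← R3 − (37/38)·R1: [0, 0, 154/19, -77/19]
R3 ← R3 − (7/4)·R2: [0, 0, 0, 0]
2 nonzero rows, so rank(AC) = 2.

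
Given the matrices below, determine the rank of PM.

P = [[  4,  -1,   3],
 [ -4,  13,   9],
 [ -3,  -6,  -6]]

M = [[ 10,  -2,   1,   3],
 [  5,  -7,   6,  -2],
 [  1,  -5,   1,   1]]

First compute PM:
[[ 38, -16,   1,  17],
 [ 34, -128,  83, -29],
 [-66,  78, -45,  -3]]
Now row reduce the product.
R2 ← R2 − (17/19)·R1: [0, -2160/19, 1560/19, -840/19]
R3 ← R3 + (33/19)·R1: [0, 954/19, -822/19, 504/19]
R3 ← R3 + (53/120)·R2: [0, 0, -7, 7]
3 nonzero rows, so rank(PM) = 3.

3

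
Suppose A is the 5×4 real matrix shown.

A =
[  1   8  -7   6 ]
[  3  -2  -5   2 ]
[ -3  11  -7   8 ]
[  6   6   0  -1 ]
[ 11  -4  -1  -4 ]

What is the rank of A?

3

Row reduce to echelon form.
R2 ← R2 − (3)·R1: [0, -26, 16, -16]
R3 ← R3 + (3)·R1: [0, 35, -28, 26]
R4 ← R4 − (6)·R1: [0, -42, 42, -37]
R5 ← R5 − (11)·R1: [0, -92, 76, -70]
R3 ← R3 + (35/26)·R2: [0, 0, -84/13, 58/13]
R4 ← R4 − (21/13)·R2: [0, 0, 210/13, -145/13]
R5 ← R5 − (46/13)·R2: [0, 0, 252/13, -174/13]
R4 ← R4 + (5/2)·R3: [0, 0, 0, 0]
R5 ← R5 + (3)·R3: [0, 0, 0, 0]
Echelon form has 3 nonzero rows, so rank(A) = 3.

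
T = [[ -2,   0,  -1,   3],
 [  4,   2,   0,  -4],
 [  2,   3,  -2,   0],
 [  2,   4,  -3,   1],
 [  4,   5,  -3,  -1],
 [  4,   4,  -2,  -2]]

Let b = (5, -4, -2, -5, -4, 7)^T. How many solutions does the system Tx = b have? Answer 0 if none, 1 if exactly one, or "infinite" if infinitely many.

Row reduce the augmented matrix [T | b].
R2 ← R2 + (2)·R1: [0, 2, -2, 2, 6]
R3 ← R3 + R1: [0, 3, -3, 3, 3]
R4 ← R4 + R1: [0, 4, -4, 4, 0]
R5 ← R5 + (2)·R1: [0, 5, -5, 5, 6]
R6 ← R6 + (2)·R1: [0, 4, -4, 4, 17]
R3 ← R3 − (3/2)·R2: [0, 0, 0, 0, -6]
R4 ← R4 − (2)·R2: [0, 0, 0, 0, -12]
R5 ← R5 − (5/2)·R2: [0, 0, 0, 0, -9]
R6 ← R6 − (2)·R2: [0, 0, 0, 0, 5]
R4 ← R4 − (2)·R3: [0, 0, 0, 0, 0]
R5 ← R5 − (3/2)·R3: [0, 0, 0, 0, 0]
R6 ← R6 + (5/6)·R3: [0, 0, 0, 0, 0]
The echelon form has 3 nonzero rows; the last pivot sits in the augmented column, so rank(T) = 2 but rank([T|b]) = 3.
Since the ranks differ, the system is inconsistent.
It has no solutions.

0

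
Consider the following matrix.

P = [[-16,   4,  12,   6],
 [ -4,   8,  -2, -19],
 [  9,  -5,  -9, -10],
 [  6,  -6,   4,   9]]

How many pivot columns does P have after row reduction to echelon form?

Row reduce to echelon form.
R2 ← R2 − (1/4)·R1: [0, 7, -5, -41/2]
R3 ← R3 + (9/16)·R1: [0, -11/4, -9/4, -53/8]
R4 ← R4 + (3/8)·R1: [0, -9/2, 17/2, 45/4]
R3 ← R3 + (11/28)·R2: [0, 0, -59/14, -411/28]
R4 ← R4 + (9/14)·R2: [0, 0, 37/7, -27/14]
R4 ← R4 + (74/59)·R3: [0, 0, 0, -1200/59]
Echelon form has 4 nonzero rows, so rank(P) = 4.
Each nonzero row contributes one pivot column: 4 pivot columns.

4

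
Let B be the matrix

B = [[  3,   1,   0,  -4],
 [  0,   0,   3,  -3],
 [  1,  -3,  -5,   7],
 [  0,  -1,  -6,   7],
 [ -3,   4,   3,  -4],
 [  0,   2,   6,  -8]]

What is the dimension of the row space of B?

Row reduce to echelon form.
R3 ← R3 − (1/3)·R1: [0, -10/3, -5, 25/3]
R5 ← R5 + R1: [0, 5, 3, -8]
Swap R2 ↔ R3
R4 ← R4 − (3/10)·R2: [0, 0, -9/2, 9/2]
R5 ← R5 + (3/2)·R2: [0, 0, -9/2, 9/2]
R6 ← R6 + (3/5)·R2: [0, 0, 3, -3]
R4 ← R4 + (3/2)·R3: [0, 0, 0, 0]
R5 ← R5 + (3/2)·R3: [0, 0, 0, 0]
R6 ← R6 − R3: [0, 0, 0, 0]
Echelon form has 3 nonzero rows, so rank(B) = 3.
The row space has dimension equal to the rank: 3.

3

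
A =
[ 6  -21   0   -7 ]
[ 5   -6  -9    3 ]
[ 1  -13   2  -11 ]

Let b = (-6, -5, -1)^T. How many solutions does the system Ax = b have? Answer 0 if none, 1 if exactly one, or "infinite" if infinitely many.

Row reduce the augmented matrix [A | b].
R2 ← R2 − (5/6)·R1: [0, 23/2, -9, 53/6, 0]
R3 ← R3 − (1/6)·R1: [0, -19/2, 2, -59/6, 0]
R3 ← R3 + (19/23)·R2: [0, 0, -125/23, -175/69, 0]
The echelon form has 3 nonzero rows, and every pivot lies in the first 4 columns, so rank(A) = rank([A|b]) = 3.
The system is consistent.
rank = 3 < 4 unknowns, so there are infinitely many solutions.

infinite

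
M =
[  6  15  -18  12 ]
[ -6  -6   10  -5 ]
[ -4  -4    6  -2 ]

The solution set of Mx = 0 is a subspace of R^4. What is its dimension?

Row reduce to echelon form.
R2 ← R2 + R1: [0, 9, -8, 7]
R3 ← R3 + (2/3)·R1: [0, 6, -6, 6]
R3 ← R3 − (2/3)·R2: [0, 0, -2/3, 4/3]
3 nonzero rows, so rank(M) = 3.
M has 4 columns; by rank–nullity, nullity = 4 − 3 = 1.

1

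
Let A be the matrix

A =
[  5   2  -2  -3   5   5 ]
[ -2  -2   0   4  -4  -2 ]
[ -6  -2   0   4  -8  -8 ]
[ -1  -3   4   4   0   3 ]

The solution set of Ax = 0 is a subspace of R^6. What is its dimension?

3

Row reduce to echelon form.
R2 ← R2 + (2/5)·R1: [0, -6/5, -4/5, 14/5, -2, 0]
R3 ← R3 + (6/5)·R1: [0, 2/5, -12/5, 2/5, -2, -2]
R4 ← R4 + (1/5)·R1: [0, -13/5, 18/5, 17/5, 1, 4]
R3 ← R3 + (1/3)·R2: [0, 0, -8/3, 4/3, -8/3, -2]
R4 ← R4 − (13/6)·R2: [0, 0, 16/3, -8/3, 16/3, 4]
R4 ← R4 + (2)·R3: [0, 0, 0, 0, 0, 0]
3 nonzero rows, so rank(A) = 3.
A has 6 columns; by rank–nullity, nullity = 6 − 3 = 3.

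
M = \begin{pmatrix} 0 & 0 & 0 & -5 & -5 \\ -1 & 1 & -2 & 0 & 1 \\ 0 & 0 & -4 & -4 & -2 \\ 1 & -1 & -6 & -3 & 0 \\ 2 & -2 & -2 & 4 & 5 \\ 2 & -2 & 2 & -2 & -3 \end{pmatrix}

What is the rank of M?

3

Row reduce to echelon form.
Swap R1 ↔ R2
R4 ← R4 + R1: [0, 0, -8, -3, 1]
R5 ← R5 + (2)·R1: [0, 0, -6, 4, 7]
R6 ← R6 + (2)·R1: [0, 0, -2, -2, -1]
Swap R2 ↔ R3
R4 ← R4 − (2)·R2: [0, 0, 0, 5, 5]
R5 ← R5 − (3/2)·R2: [0, 0, 0, 10, 10]
R6 ← R6 − (1/2)·R2: [0, 0, 0, 0, 0]
R4 ← R4 + R3: [0, 0, 0, 0, 0]
R5 ← R5 + (2)·R3: [0, 0, 0, 0, 0]
Echelon form has 3 nonzero rows, so rank(M) = 3.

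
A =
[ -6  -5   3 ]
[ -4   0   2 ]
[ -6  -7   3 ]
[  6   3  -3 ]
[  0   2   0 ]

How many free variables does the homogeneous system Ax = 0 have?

Row reduce to echelon form.
R2 ← R2 − (2/3)·R1: [0, 10/3, 0]
R3 ← R3 − R1: [0, -2, 0]
R4 ← R4 + R1: [0, -2, 0]
R3 ← R3 + (3/5)·R2: [0, 0, 0]
R4 ← R4 + (3/5)·R2: [0, 0, 0]
R5 ← R5 − (3/5)·R2: [0, 0, 0]
2 nonzero rows, so rank(A) = 2.
A has 3 columns; by rank–nullity, nullity = 3 − 2 = 1.

1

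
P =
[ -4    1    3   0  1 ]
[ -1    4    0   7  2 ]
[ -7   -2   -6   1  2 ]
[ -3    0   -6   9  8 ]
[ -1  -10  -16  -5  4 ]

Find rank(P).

5

Row reduce to echelon form.
R2 ← R2 − (1/4)·R1: [0, 15/4, -3/4, 7, 7/4]
R3 ← R3 − (7/4)·R1: [0, -15/4, -45/4, 1, 1/4]
R4 ← R4 − (3/4)·R1: [0, -3/4, -33/4, 9, 29/4]
R5 ← R5 − (1/4)·R1: [0, -41/4, -67/4, -5, 15/4]
R3 ← R3 + R2: [0, 0, -12, 8, 2]
R4 ← R4 + (1/5)·R2: [0, 0, -42/5, 52/5, 38/5]
R5 ← R5 + (41/15)·R2: [0, 0, -94/5, 212/15, 128/15]
R4 ← R4 − (7/10)·R3: [0, 0, 0, 24/5, 31/5]
R5 ← R5 − (47/30)·R3: [0, 0, 0, 8/5, 27/5]
R5 ← R5 − (1/3)·R4: [0, 0, 0, 0, 10/3]
Echelon form has 5 nonzero rows, so rank(P) = 5.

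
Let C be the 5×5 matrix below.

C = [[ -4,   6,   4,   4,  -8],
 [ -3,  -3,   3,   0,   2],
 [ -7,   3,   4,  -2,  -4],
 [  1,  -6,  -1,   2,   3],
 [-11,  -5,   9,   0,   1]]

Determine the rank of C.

4

Row reduce to echelon form.
R2 ← R2 − (3/4)·R1: [0, -15/2, 0, -3, 8]
R3 ← R3 − (7/4)·R1: [0, -15/2, -3, -9, 10]
R4 ← R4 + (1/4)·R1: [0, -9/2, 0, 3, 1]
R5 ← R5 − (11/4)·R1: [0, -43/2, -2, -11, 23]
R3 ← R3 − R2: [0, 0, -3, -6, 2]
R4 ← R4 − (3/5)·R2: [0, 0, 0, 24/5, -19/5]
R5 ← R5 − (43/15)·R2: [0, 0, -2, -12/5, 1/15]
R5 ← R5 − (2/3)·R3: [0, 0, 0, 8/5, -19/15]
R5 ← R5 − (1/3)·R4: [0, 0, 0, 0, 0]
Echelon form has 4 nonzero rows, so rank(C) = 4.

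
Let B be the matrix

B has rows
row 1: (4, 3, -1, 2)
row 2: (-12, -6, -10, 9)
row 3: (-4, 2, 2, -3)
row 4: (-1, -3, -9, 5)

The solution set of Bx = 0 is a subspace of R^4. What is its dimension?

Row reduce to echelon form.
R2 ← R2 + (3)·R1: [0, 3, -13, 15]
R3 ← R3 + R1: [0, 5, 1, -1]
R4 ← R4 + (1/4)·R1: [0, -9/4, -37/4, 11/2]
R3 ← R3 − (5/3)·R2: [0, 0, 68/3, -26]
R4 ← R4 + (3/4)·R2: [0, 0, -19, 67/4]
R4 ← R4 + (57/68)·R3: [0, 0, 0, -343/68]
4 nonzero rows, so rank(B) = 4.
B has 4 columns; by rank–nullity, nullity = 4 − 4 = 0.

0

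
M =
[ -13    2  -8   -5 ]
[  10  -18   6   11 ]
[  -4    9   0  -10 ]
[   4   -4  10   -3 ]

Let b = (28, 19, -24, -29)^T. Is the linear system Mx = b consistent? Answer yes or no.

Row reduce the augmented matrix [M | b].
R2 ← R2 + (10/13)·R1: [0, -214/13, -2/13, 93/13, 527/13]
R3 ← R3 − (4/13)·R1: [0, 109/13, 32/13, -110/13, -424/13]
R4 ← R4 + (4/13)·R1: [0, -44/13, 98/13, -59/13, -265/13]
R3 ← R3 + (109/214)·R2: [0, 0, 255/107, -1031/214, -2561/214]
R4 ← R4 − (22/107)·R2: [0, 0, 810/107, -643/107, -3073/107]
R4 ← R4 − (54/17)·R3: [0, 0, 0, 158/17, 158/17]
The echelon form has 4 nonzero rows, and every pivot lies in the first 4 columns, so rank(M) = rank([M|b]) = 4.
The system is consistent.

yes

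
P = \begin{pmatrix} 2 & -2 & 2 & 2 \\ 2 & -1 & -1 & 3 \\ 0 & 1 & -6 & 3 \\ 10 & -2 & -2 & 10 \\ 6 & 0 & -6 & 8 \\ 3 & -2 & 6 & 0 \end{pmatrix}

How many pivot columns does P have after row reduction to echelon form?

Row reduce to echelon form.
R2 ← R2 − R1: [0, 1, -3, 1]
R4 ← R4 − (5)·R1: [0, 8, -12, 0]
R5 ← R5 − (3)·R1: [0, 6, -12, 2]
R6 ← R6 − (3/2)·R1: [0, 1, 3, -3]
R3 ← R3 − R2: [0, 0, -3, 2]
R4 ← R4 − (8)·R2: [0, 0, 12, -8]
R5 ← R5 − (6)·R2: [0, 0, 6, -4]
R6 ← R6 − R2: [0, 0, 6, -4]
R4 ← R4 + (4)·R3: [0, 0, 0, 0]
R5 ← R5 + (2)·R3: [0, 0, 0, 0]
R6 ← R6 + (2)·R3: [0, 0, 0, 0]
Echelon form has 3 nonzero rows, so rank(P) = 3.
Each nonzero row contributes one pivot column: 3 pivot columns.

3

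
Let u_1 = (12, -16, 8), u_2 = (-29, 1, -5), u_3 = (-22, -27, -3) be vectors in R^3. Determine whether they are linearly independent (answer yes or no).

yes

Form the matrix with these vectors as rows and row reduce.
R2 ← R2 + (29/12)·R1: [0, -113/3, 43/3]
R3 ← R3 + (11/6)·R1: [0, -169/3, 35/3]
R3 ← R3 − (169/113)·R2: [0, 0, -1104/113]
3 nonzero rows, so the 3 vectors span a space of dimension 3.
Since 3 = 3, the vectors are linearly independent.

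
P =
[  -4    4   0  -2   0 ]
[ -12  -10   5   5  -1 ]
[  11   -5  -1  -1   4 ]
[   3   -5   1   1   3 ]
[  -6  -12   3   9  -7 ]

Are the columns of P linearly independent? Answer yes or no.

Row reduce P to echelon form.
R2 ← R2 − (3)·R1: [0, -22, 5, 11, -1]
R3 ← R3 + (11/4)·R1: [0, 6, -1, -13/2, 4]
R4 ← R4 + (3/4)·R1: [0, -2, 1, -1/2, 3]
R5 ← R5 − (3/2)·R1: [0, -18, 3, 12, -7]
R3 ← R3 + (3/11)·R2: [0, 0, 4/11, -7/2, 41/11]
R4 ← R4 − (1/11)·R2: [0, 0, 6/11, -3/2, 34/11]
R5 ← R5 − (9/11)·R2: [0, 0, -12/11, 3, -68/11]
R4 ← R4 − (3/2)·R3: [0, 0, 0, 15/4, -5/2]
R5 ← R5 + (3)·R3: [0, 0, 0, -15/2, 5]
R5 ← R5 + (2)·R4: [0, 0, 0, 0, 0]
4 pivots among 5 columns.
Only 4 < 5 pivot columns, so the columns are linearly dependent.

no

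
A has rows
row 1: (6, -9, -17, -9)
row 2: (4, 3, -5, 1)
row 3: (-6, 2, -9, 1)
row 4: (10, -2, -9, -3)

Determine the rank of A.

Row reduce to echelon form.
R2 ← R2 − (2/3)·R1: [0, 9, 19/3, 7]
R3 ← R3 + R1: [0, -7, -26, -8]
R4 ← R4 − (5/3)·R1: [0, 13, 58/3, 12]
R3 ← R3 + (7/9)·R2: [0, 0, -569/27, -23/9]
R4 ← R4 − (13/9)·R2: [0, 0, 275/27, 17/9]
R4 ← R4 + (275/569)·R3: [0, 0, 0, 372/569]
Echelon form has 4 nonzero rows, so rank(A) = 4.

4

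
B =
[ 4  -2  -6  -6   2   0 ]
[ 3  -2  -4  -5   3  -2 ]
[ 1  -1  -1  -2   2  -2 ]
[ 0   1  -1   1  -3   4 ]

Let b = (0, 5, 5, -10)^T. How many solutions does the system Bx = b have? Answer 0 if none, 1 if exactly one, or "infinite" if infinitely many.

Row reduce the augmented matrix [B | b].
R2 ← R2 − (3/4)·R1: [0, -1/2, 1/2, -1/2, 3/2, -2, 5]
R3 ← R3 − (1/4)·R1: [0, -1/2, 1/2, -1/2, 3/2, -2, 5]
R3 ← R3 − R2: [0, 0, 0, 0, 0, 0, 0]
R4 ← R4 + (2)·R2: [0, 0, 0, 0, 0, 0, 0]
The echelon form has 2 nonzero rows, and every pivot lies in the first 6 columns, so rank(B) = rank([B|b]) = 2.
The system is consistent.
rank = 2 < 6 unknowns, so there are infinitely many solutions.

infinite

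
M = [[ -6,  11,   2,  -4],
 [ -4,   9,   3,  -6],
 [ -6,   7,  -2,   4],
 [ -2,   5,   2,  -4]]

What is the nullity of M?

Row reduce to echelon form.
R2 ← R2 − (2/3)·R1: [0, 5/3, 5/3, -10/3]
R3 ← R3 − R1: [0, -4, -4, 8]
R4 ← R4 − (1/3)·R1: [0, 4/3, 4/3, -8/3]
R3 ← R3 + (12/5)·R2: [0, 0, 0, 0]
R4 ← R4 − (4/5)·R2: [0, 0, 0, 0]
2 nonzero rows, so rank(M) = 2.
M has 4 columns; by rank–nullity, nullity = 4 − 2 = 2.

2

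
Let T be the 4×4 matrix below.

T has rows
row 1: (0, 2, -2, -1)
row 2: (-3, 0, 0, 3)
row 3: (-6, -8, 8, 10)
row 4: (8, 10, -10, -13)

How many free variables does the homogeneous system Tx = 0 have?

2

Row reduce to echelon form.
Swap R1 ↔ R2
R3 ← R3 − (2)·R1: [0, -8, 8, 4]
R4 ← R4 + (8/3)·R1: [0, 10, -10, -5]
R3 ← R3 + (4)·R2: [0, 0, 0, 0]
R4 ← R4 − (5)·R2: [0, 0, 0, 0]
2 nonzero rows, so rank(T) = 2.
T has 4 columns; by rank–nullity, nullity = 4 − 2 = 2.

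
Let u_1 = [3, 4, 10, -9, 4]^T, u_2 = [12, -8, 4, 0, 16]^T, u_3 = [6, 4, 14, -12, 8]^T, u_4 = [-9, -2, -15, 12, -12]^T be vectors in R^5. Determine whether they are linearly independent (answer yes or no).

no

Form the matrix with these vectors as rows and row reduce.
R2 ← R2 − (4)·R1: [0, -24, -36, 36, 0]
R3 ← R3 − (2)·R1: [0, -4, -6, 6, 0]
R4 ← R4 + (3)·R1: [0, 10, 15, -15, 0]
R3 ← R3 − (1/6)·R2: [0, 0, 0, 0, 0]
R4 ← R4 + (5/12)·R2: [0, 0, 0, 0, 0]
2 nonzero rows, so the 4 vectors span a space of dimension 2.
Since 2 < 4, the vectors are linearly dependent.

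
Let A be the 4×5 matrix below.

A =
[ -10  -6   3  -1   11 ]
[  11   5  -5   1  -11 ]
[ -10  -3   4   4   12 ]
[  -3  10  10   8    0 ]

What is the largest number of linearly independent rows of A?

3

Row reduce to echelon form.
R2 ← R2 + (11/10)·R1: [0, -8/5, -17/10, -1/10, 11/10]
R3 ← R3 − R1: [0, 3, 1, 5, 1]
R4 ← R4 − (3/10)·R1: [0, 59/5, 91/10, 83/10, -33/10]
R3 ← R3 + (15/8)·R2: [0, 0, -35/16, 77/16, 49/16]
R4 ← R4 + (59/8)·R2: [0, 0, -55/16, 121/16, 77/16]
R4 ← R4 − (11/7)·R3: [0, 0, 0, 0, 0]
Echelon form has 3 nonzero rows, so rank(A) = 3.
The rank gives the maximum number of linearly independent rows: 3.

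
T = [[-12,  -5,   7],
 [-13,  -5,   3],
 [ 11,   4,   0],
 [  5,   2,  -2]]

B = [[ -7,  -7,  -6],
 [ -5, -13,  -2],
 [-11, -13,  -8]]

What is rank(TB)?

2

First compute TB:
[[ 32,  58,  26],
 [ 83, 117,  64],
 [-97, -129, -74],
 [-23, -35, -18]]
Now row reduce the product.
R2 ← R2 − (83/32)·R1: [0, -535/16, -55/16]
R3 ← R3 + (97/32)·R1: [0, 749/16, 77/16]
R4 ← R4 + (23/32)·R1: [0, 107/16, 11/16]
R3 ← R3 + (7/5)·R2: [0, 0, 0]
R4 ← R4 + (1/5)·R2: [0, 0, 0]
2 nonzero rows, so rank(TB) = 2.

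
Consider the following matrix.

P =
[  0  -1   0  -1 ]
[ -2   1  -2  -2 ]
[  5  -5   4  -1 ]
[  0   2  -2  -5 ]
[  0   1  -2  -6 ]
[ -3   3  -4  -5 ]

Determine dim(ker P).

Row reduce to echelon form.
Swap R1 ↔ R2
R3 ← R3 + (5/2)·R1: [0, -5/2, -1, -6]
R6 ← R6 − (3/2)·R1: [0, 3/2, -1, -2]
R3 ← R3 − (5/2)·R2: [0, 0, -1, -7/2]
R4 ← R4 + (2)·R2: [0, 0, -2, -7]
R5 ← R5 + R2: [0, 0, -2, -7]
R6 ← R6 + (3/2)·R2: [0, 0, -1, -7/2]
R4 ← R4 − (2)·R3: [0, 0, 0, 0]
R5 ← R5 − (2)·R3: [0, 0, 0, 0]
R6 ← R6 − R3: [0, 0, 0, 0]
3 nonzero rows, so rank(P) = 3.
P has 4 columns; by rank–nullity, nullity = 4 − 3 = 1.

1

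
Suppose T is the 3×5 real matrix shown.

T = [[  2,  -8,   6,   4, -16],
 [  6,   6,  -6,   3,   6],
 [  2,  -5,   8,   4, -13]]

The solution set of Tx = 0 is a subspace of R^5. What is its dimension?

Row reduce to echelon form.
R2 ← R2 − (3)·R1: [0, 30, -24, -9, 54]
R3 ← R3 − R1: [0, 3, 2, 0, 3]
R3 ← R3 − (1/10)·R2: [0, 0, 22/5, 9/10, -12/5]
3 nonzero rows, so rank(T) = 3.
T has 5 columns; by rank–nullity, nullity = 5 − 3 = 2.

2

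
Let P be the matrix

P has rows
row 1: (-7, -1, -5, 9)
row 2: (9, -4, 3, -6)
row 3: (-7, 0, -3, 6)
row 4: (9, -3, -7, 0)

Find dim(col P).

Row reduce to echelon form.
R2 ← R2 + (9/7)·R1: [0, -37/7, -24/7, 39/7]
R3 ← R3 − R1: [0, 1, 2, -3]
R4 ← R4 + (9/7)·R1: [0, -30/7, -94/7, 81/7]
R3 ← R3 + (7/37)·R2: [0, 0, 50/37, -72/37]
R4 ← R4 − (30/37)·R2: [0, 0, -394/37, 261/37]
R4 ← R4 + (197/25)·R3: [0, 0, 0, -207/25]
Echelon form has 4 nonzero rows, so rank(P) = 4.
The column space has dimension equal to the rank: 4.

4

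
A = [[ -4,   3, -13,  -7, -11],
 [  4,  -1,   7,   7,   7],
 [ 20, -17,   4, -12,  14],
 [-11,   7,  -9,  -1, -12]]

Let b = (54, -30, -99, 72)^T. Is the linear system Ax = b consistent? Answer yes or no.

Row reduce the augmented matrix [A | b].
R2 ← R2 + R1: [0, 2, -6, 0, -4, 24]
R3 ← R3 + (5)·R1: [0, -2, -61, -47, -41, 171]
R4 ← R4 − (11/4)·R1: [0, -5/4, 107/4, 73/4, 73/4, -153/2]
R3 ← R3 + R2: [0, 0, -67, -47, -45, 195]
R4 ← R4 + (5/8)·R2: [0, 0, 23, 73/4, 63/4, -123/2]
R4 ← R4 + (23/67)·R3: [0, 0, 0, 567/268, 81/268, 729/134]
The echelon form has 4 nonzero rows, and every pivot lies in the first 5 columns, so rank(A) = rank([A|b]) = 4.
The system is consistent.

yes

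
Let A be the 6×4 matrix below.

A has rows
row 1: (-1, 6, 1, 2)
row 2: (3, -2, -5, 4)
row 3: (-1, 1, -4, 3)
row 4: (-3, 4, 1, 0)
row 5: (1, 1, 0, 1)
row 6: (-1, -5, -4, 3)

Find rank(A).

Row reduce to echelon form.
R2 ← R2 + (3)·R1: [0, 16, -2, 10]
R3 ← R3 − R1: [0, -5, -5, 1]
R4 ← R4 − (3)·R1: [0, -14, -2, -6]
R5 ← R5 + R1: [0, 7, 1, 3]
R6 ← R6 − R1: [0, -11, -5, 1]
R3 ← R3 + (5/16)·R2: [0, 0, -45/8, 33/8]
R4 ← R4 + (7/8)·R2: [0, 0, -15/4, 11/4]
R5 ← R5 − (7/16)·R2: [0, 0, 15/8, -11/8]
R6 ← R6 + (11/16)·R2: [0, 0, -51/8, 63/8]
R4 ← R4 − (2/3)·R3: [0, 0, 0, 0]
R5 ← R5 + (1/3)·R3: [0, 0, 0, 0]
R6 ← R6 − (17/15)·R3: [0, 0, 0, 16/5]
Swap R4 ↔ R6
Echelon form has 4 nonzero rows, so rank(A) = 4.

4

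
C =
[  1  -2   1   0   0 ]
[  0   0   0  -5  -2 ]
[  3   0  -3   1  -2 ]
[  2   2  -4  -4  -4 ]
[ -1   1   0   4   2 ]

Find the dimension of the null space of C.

Row reduce to echelon form.
R3 ← R3 − (3)·R1: [0, 6, -6, 1, -2]
R4 ← R4 − (2)·R1: [0, 6, -6, -4, -4]
R5 ← R5 + R1: [0, -1, 1, 4, 2]
Swap R2 ↔ R3
R4 ← R4 − R2: [0, 0, 0, -5, -2]
R5 ← R5 + (1/6)·R2: [0, 0, 0, 25/6, 5/3]
R4 ← R4 − R3: [0, 0, 0, 0, 0]
R5 ← R5 + (5/6)·R3: [0, 0, 0, 0, 0]
3 nonzero rows, so rank(C) = 3.
C has 5 columns; by rank–nullity, nullity = 5 − 3 = 2.

2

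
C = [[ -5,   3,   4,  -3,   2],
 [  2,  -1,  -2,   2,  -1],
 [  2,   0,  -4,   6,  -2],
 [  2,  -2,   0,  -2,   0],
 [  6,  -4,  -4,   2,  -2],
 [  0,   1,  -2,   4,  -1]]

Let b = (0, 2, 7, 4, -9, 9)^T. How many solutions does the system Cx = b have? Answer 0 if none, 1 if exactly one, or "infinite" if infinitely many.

0

Row reduce the augmented matrix [C | b].
R2 ← R2 + (2/5)·R1: [0, 1/5, -2/5, 4/5, -1/5, 2]
R3 ← R3 + (2/5)·R1: [0, 6/5, -12/5, 24/5, -6/5, 7]
R4 ← R4 + (2/5)·R1: [0, -4/5, 8/5, -16/5, 4/5, 4]
R5 ← R5 + (6/5)·R1: [0, -2/5, 4/5, -8/5, 2/5, -9]
R3 ← R3 − (6)·R2: [0, 0, 0, 0, 0, -5]
R4 ← R4 + (4)·R2: [0, 0, 0, 0, 0, 12]
R5 ← R5 + (2)·R2: [0, 0, 0, 0, 0, -5]
R6 ← R6 − (5)·R2: [0, 0, 0, 0, 0, -1]
R4 ← R4 + (12/5)·R3: [0, 0, 0, 0, 0, 0]
R5 ← R5 − R3: [0, 0, 0, 0, 0, 0]
R6 ← R6 − (1/5)·R3: [0, 0, 0, 0, 0, 0]
The echelon form has 3 nonzero rows; the last pivot sits in the augmented column, so rank(C) = 2 but rank([C|b]) = 3.
Since the ranks differ, the system is inconsistent.
It has no solutions.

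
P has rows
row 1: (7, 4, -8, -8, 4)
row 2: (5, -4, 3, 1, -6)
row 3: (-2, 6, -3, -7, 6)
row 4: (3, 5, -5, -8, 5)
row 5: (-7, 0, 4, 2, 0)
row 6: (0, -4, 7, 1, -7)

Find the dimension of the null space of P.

0

Row reduce to echelon form.
R2 ← R2 − (5/7)·R1: [0, -48/7, 61/7, 47/7, -62/7]
R3 ← R3 + (2/7)·R1: [0, 50/7, -37/7, -65/7, 50/7]
R4 ← R4 − (3/7)·R1: [0, 23/7, -11/7, -32/7, 23/7]
R5 ← R5 + R1: [0, 4, -4, -6, 4]
R3 ← R3 + (25/24)·R2: [0, 0, 91/24, -55/24, -25/12]
R4 ← R4 + (23/48)·R2: [0, 0, 125/48, -65/48, -23/24]
R5 ← R5 + (7/12)·R2: [0, 0, 13/12, -25/12, -7/6]
R6 ← R6 − (7/12)·R2: [0, 0, 23/12, -35/12, -11/6]
R4 ← R4 − (125/182)·R3: [0, 0, 0, 20/91, 43/91]
R5 ← R5 − (2/7)·R3: [0, 0, 0, -10/7, -4/7]
R6 ← R6 − (46/91)·R3: [0, 0, 0, -160/91, -71/91]
R5 ← R5 + (13/2)·R4: [0, 0, 0, 0, 5/2]
R6 ← R6 + (8)·R4: [0, 0, 0, 0, 3]
R6 ← R6 − (6/5)·R5: [0, 0, 0, 0, 0]
5 nonzero rows, so rank(P) = 5.
P has 5 columns; by rank–nullity, nullity = 5 − 5 = 0.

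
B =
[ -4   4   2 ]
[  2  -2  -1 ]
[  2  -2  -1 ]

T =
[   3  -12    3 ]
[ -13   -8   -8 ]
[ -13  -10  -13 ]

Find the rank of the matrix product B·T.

First compute BT:
[[-90,  -4, -70],
 [ 45,   2,  35],
 [ 45,   2,  35]]
Now row reduce the product.
R2 ← R2 + (1/2)·R1: [0, 0, 0]
R3 ← R3 + (1/2)·R1: [0, 0, 0]
1 nonzero row, so rank(BT) = 1.

1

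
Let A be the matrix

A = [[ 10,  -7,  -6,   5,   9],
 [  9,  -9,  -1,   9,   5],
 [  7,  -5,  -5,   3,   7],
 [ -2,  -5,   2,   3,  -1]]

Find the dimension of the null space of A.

Row reduce to echelon form.
R2 ← R2 − (9/10)·R1: [0, -27/10, 22/5, 9/2, -31/10]
R3 ← R3 − (7/10)·R1: [0, -1/10, -4/5, -1/2, 7/10]
R4 ← R4 + (1/5)·R1: [0, -32/5, 4/5, 4, 4/5]
R3 ← R3 − (1/27)·R2: [0, 0, -26/27, -2/3, 22/27]
R4 ← R4 − (64/27)·R2: [0, 0, -260/27, -20/3, 220/27]
R4 ← R4 − (10)·R3: [0, 0, 0, 0, 0]
3 nonzero rows, so rank(A) = 3.
A has 5 columns; by rank–nullity, nullity = 5 − 3 = 2.

2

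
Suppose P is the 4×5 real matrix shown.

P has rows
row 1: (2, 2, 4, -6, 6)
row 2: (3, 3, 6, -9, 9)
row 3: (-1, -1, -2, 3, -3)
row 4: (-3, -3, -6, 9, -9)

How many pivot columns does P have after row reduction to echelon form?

Row reduce to echelon form.
R2 ← R2 − (3/2)·R1: [0, 0, 0, 0, 0]
R3 ← R3 + (1/2)·R1: [0, 0, 0, 0, 0]
R4 ← R4 + (3/2)·R1: [0, 0, 0, 0, 0]
Echelon form has 1 nonzero row, so rank(P) = 1.
Each nonzero row contributes one pivot column: 1 pivot columns.

1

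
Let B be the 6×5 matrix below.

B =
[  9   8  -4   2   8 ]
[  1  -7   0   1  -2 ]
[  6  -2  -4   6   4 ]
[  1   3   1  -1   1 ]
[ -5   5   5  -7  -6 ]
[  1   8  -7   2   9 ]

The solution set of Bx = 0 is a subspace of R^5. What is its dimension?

Row reduce to echelon form.
R2 ← R2 − (1/9)·R1: [0, -71/9, 4/9, 7/9, -26/9]
R3 ← R3 − (2/3)·R1: [0, -22/3, -4/3, 14/3, -4/3]
R4 ← R4 − (1/9)·R1: [0, 19/9, 13/9, -11/9, 1/9]
R5 ← R5 + (5/9)·R1: [0, 85/9, 25/9, -53/9, -14/9]
R6 ← R6 − (1/9)·R1: [0, 64/9, -59/9, 16/9, 73/9]
R3 ← R3 − (66/71)·R2: [0, 0, -124/71, 280/71, 96/71]
R4 ← R4 + (19/71)·R2: [0, 0, 111/71, -72/71, -47/71]
R5 ← R5 + (85/71)·R2: [0, 0, 235/71, -352/71, -356/71]
R6 ← R6 + (64/71)·R2: [0, 0, -437/71, 176/71, 391/71]
R4 ← R4 + (111/124)·R3: [0, 0, 0, 78/31, 17/31]
R5 ← R5 + (235/124)·R3: [0, 0, 0, 78/31, -76/31]
R6 ← R6 − (437/124)·R3: [0, 0, 0, -354/31, 23/31]
R5 ← R5 − R4: [0, 0, 0, 0, -3]
R6 ← R6 + (59/13)·R4: [0, 0, 0, 0, 42/13]
R6 ← R6 + (14/13)·R5: [0, 0, 0, 0, 0]
5 nonzero rows, so rank(B) = 5.
B has 5 columns; by rank–nullity, nullity = 5 − 5 = 0.

0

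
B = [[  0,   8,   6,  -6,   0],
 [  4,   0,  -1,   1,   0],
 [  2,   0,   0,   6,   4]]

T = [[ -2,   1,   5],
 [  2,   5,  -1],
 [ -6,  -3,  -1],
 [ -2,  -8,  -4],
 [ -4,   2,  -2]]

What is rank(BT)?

3

First compute BT:
[[ -8,  70,  10],
 [ -4,  -1,  17],
 [-32, -38, -22]]
Now row reduce the product.
R2 ← R2 − (1/2)·R1: [0, -36, 12]
R3 ← R3 − (4)·R1: [0, -318, -62]
R3 ← R3 − (53/6)·R2: [0, 0, -168]
3 nonzero rows, so rank(BT) = 3.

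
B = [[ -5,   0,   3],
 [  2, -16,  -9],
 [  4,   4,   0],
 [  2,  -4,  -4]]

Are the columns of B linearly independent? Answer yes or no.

yes

Row reduce B to echelon form.
R2 ← R2 + (2/5)·R1: [0, -16, -39/5]
R3 ← R3 + (4/5)·R1: [0, 4, 12/5]
R4 ← R4 + (2/5)·R1: [0, -4, -14/5]
R3 ← R3 + (1/4)·R2: [0, 0, 9/20]
R4 ← R4 − (1/4)·R2: [0, 0, -17/20]
R4 ← R4 + (17/9)·R3: [0, 0, 0]
3 pivots among 3 columns.
Every column is a pivot column, so the columns are linearly independent.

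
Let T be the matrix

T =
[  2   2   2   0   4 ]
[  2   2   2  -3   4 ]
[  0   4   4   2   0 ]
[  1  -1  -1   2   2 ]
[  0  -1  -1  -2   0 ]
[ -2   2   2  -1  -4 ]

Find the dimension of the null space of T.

2

Row reduce to echelon form.
R2 ← R2 − R1: [0, 0, 0, -3, 0]
R4 ← R4 − (1/2)·R1: [0, -2, -2, 2, 0]
R6 ← R6 + R1: [0, 4, 4, -1, 0]
Swap R2 ↔ R3
R4 ← R4 + (1/2)·R2: [0, 0, 0, 3, 0]
R5 ← R5 + (1/4)·R2: [0, 0, 0, -3/2, 0]
R6 ← R6 − R2: [0, 0, 0, -3, 0]
R4 ← R4 + R3: [0, 0, 0, 0, 0]
R5 ← R5 − (1/2)·R3: [0, 0, 0, 0, 0]
R6 ← R6 − R3: [0, 0, 0, 0, 0]
3 nonzero rows, so rank(T) = 3.
T has 5 columns; by rank–nullity, nullity = 5 − 3 = 2.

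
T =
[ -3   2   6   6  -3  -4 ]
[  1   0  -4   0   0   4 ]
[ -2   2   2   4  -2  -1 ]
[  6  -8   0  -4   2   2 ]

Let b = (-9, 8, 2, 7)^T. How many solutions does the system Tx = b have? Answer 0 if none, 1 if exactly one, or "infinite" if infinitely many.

Row reduce the augmented matrix [T | b].
R2 ← R2 + (1/3)·R1: [0, 2/3, -2, 2, -1, 8/3, 5]
R3 ← R3 − (2/3)·R1: [0, 2/3, -2, 0, 0, 5/3, 8]
R4 ← R4 + (2)·R1: [0, -4, 12, 8, -4, -6, -11]
R3 ← R3 − R2: [0, 0, 0, -2, 1, -1, 3]
R4 ← R4 + (6)·R2: [0, 0, 0, 20, -10, 10, 19]
R4 ← R4 + (10)·R3: [0, 0, 0, 0, 0, 0, 49]
The echelon form has 4 nonzero rows; the last pivot sits in the augmented column, so rank(T) = 3 but rank([T|b]) = 4.
Since the ranks differ, the system is inconsistent.
It has no solutions.

0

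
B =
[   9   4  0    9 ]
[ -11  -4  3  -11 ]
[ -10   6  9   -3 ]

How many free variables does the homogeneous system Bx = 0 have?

1

Row reduce to echelon form.
R2 ← R2 + (11/9)·R1: [0, 8/9, 3, 0]
R3 ← R3 + (10/9)·R1: [0, 94/9, 9, 7]
R3 ← R3 − (47/4)·R2: [0, 0, -105/4, 7]
3 nonzero rows, so rank(B) = 3.
B has 4 columns; by rank–nullity, nullity = 4 − 3 = 1.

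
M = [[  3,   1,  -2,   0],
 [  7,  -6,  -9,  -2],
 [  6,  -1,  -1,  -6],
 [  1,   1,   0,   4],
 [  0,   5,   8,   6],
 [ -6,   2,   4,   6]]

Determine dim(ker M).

0

Row reduce to echelon form.
R2 ← R2 − (7/3)·R1: [0, -25/3, -13/3, -2]
R3 ← R3 − (2)·R1: [0, -3, 3, -6]
R4 ← R4 − (1/3)·R1: [0, 2/3, 2/3, 4]
R6 ← R6 + (2)·R1: [0, 4, 0, 6]
R3 ← R3 − (9/25)·R2: [0, 0, 114/25, -132/25]
R4 ← R4 + (2/25)·R2: [0, 0, 8/25, 96/25]
R5 ← R5 + (3/5)·R2: [0, 0, 27/5, 24/5]
R6 ← R6 + (12/25)·R2: [0, 0, -52/25, 126/25]
R4 ← R4 − (4/57)·R3: [0, 0, 0, 80/19]
R5 ← R5 − (45/38)·R3: [0, 0, 0, 210/19]
R6 ← R6 + (26/57)·R3: [0, 0, 0, 50/19]
R5 ← R5 − (21/8)·R4: [0, 0, 0, 0]
R6 ← R6 − (5/8)·R4: [0, 0, 0, 0]
4 nonzero rows, so rank(M) = 4.
M has 4 columns; by rank–nullity, nullity = 4 − 4 = 0.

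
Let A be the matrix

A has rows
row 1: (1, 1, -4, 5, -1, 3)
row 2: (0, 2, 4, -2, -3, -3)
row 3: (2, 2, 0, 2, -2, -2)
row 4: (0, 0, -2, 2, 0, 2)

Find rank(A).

3

Row reduce to echelon form.
R3 ← R3 − (2)·R1: [0, 0, 8, -8, 0, -8]
R4 ← R4 + (1/4)·R3: [0, 0, 0, 0, 0, 0]
Echelon form has 3 nonzero rows, so rank(A) = 3.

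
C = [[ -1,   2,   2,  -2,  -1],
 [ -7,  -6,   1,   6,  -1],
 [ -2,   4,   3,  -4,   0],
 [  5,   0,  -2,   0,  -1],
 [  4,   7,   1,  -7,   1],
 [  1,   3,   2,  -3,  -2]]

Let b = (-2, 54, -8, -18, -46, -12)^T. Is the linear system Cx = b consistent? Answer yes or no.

yes

Row reduce the augmented matrix [C | b].
R2 ← R2 − (7)·R1: [0, -20, -13, 20, 6, 68]
R3 ← R3 − (2)·R1: [0, 0, -1, 0, 2, -4]
R4 ← R4 + (5)·R1: [0, 10, 8, -10, -6, -28]
R5 ← R5 + (4)·R1: [0, 15, 9, -15, -3, -54]
R6 ← R6 + R1: [0, 5, 4, -5, -3, -14]
R4 ← R4 + (1/2)·R2: [0, 0, 3/2, 0, -3, 6]
R5 ← R5 + (3/4)·R2: [0, 0, -3/4, 0, 3/2, -3]
R6 ← R6 + (1/4)·R2: [0, 0, 3/4, 0, -3/2, 3]
R4 ← R4 + (3/2)·R3: [0, 0, 0, 0, 0, 0]
R5 ← R5 − (3/4)·R3: [0, 0, 0, 0, 0, 0]
R6 ← R6 + (3/4)·R3: [0, 0, 0, 0, 0, 0]
The echelon form has 3 nonzero rows, and every pivot lies in the first 5 columns, so rank(C) = rank([C|b]) = 3.
The system is consistent.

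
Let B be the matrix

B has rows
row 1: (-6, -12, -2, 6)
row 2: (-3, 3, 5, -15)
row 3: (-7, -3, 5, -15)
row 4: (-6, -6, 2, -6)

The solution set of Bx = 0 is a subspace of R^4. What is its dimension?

2

Row reduce to echelon form.
R2 ← R2 − (1/2)·R1: [0, 9, 6, -18]
R3 ← R3 − (7/6)·R1: [0, 11, 22/3, -22]
R4 ← R4 − R1: [0, 6, 4, -12]
R3 ← R3 − (11/9)·R2: [0, 0, 0, 0]
R4 ← R4 − (2/3)·R2: [0, 0, 0, 0]
2 nonzero rows, so rank(B) = 2.
B has 4 columns; by rank–nullity, nullity = 4 − 2 = 2.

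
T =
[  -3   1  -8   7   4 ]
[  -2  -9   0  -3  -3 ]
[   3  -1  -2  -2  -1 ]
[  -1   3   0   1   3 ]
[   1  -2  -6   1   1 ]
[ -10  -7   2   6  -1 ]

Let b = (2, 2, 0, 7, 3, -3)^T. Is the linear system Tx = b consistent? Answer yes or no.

no

Row reduce the augmented matrix [T | b].
R2 ← R2 − (2/3)·R1: [0, -29/3, 16/3, -23/3, -17/3, 2/3]
R3 ← R3 + R1: [0, 0, -10, 5, 3, 2]
R4 ← R4 − (1/3)·R1: [0, 8/3, 8/3, -4/3, 5/3, 19/3]
R5 ← R5 + (1/3)·R1: [0, -5/3, -26/3, 10/3, 7/3, 11/3]
R6 ← R6 − (10/3)·R1: [0, -31/3, 86/3, -52/3, -43/3, -29/3]
R4 ← R4 + (8/29)·R2: [0, 0, 120/29, -100/29, 3/29, 189/29]
R5 ← R5 − (5/29)·R2: [0, 0, -278/29, 135/29, 96/29, 103/29]
R6 ← R6 − (31/29)·R2: [0, 0, 666/29, -265/29, -240/29, -301/29]
R4 ← R4 + (12/29)·R3: [0, 0, 0, -40/29, 39/29, 213/29]
R5 ← R5 − (139/145)·R3: [0, 0, 0, -4/29, 63/145, 237/145]
R6 ← R6 + (333/145)·R3: [0, 0, 0, 68/29, -201/145, -839/145]
R5 ← R5 − (1/10)·R4: [0, 0, 0, 0, 3/10, 9/10]
R6 ← R6 + (17/10)·R4: [0, 0, 0, 0, 9/10, 67/10]
R6 ← R6 − (3)·R5: [0, 0, 0, 0, 0, 4]
The echelon form has 6 nonzero rows; the last pivot sits in the augmented column, so rank(T) = 5 but rank([T|b]) = 6.
Since the ranks differ, the system is inconsistent.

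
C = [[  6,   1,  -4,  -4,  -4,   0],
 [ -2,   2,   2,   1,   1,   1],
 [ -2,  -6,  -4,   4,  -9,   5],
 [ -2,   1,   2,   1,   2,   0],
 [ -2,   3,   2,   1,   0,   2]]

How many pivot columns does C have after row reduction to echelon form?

3

Row reduce to echelon form.
R2 ← R2 + (1/3)·R1: [0, 7/3, 2/3, -1/3, -1/3, 1]
R3 ← R3 + (1/3)·R1: [0, -17/3, -16/3, 8/3, -31/3, 5]
R4 ← R4 + (1/3)·R1: [0, 4/3, 2/3, -1/3, 2/3, 0]
R5 ← R5 + (1/3)·R1: [0, 10/3, 2/3, -1/3, -4/3, 2]
R3 ← R3 + (17/7)·R2: [0, 0, -26/7, 13/7, -78/7, 52/7]
R4 ← R4 − (4/7)·R2: [0, 0, 2/7, -1/7, 6/7, -4/7]
R5 ← R5 − (10/7)·R2: [0, 0, -2/7, 1/7, -6/7, 4/7]
R4 ← R4 + (1/13)·R3: [0, 0, 0, 0, 0, 0]
R5 ← R5 − (1/13)·R3: [0, 0, 0, 0, 0, 0]
Echelon form has 3 nonzero rows, so rank(C) = 3.
Each nonzero row contributes one pivot column: 3 pivot columns.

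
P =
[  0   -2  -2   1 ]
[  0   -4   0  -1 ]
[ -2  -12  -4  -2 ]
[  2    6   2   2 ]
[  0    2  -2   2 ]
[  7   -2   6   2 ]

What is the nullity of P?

1

Row reduce to echelon form.
Swap R1 ↔ R3
R4 ← R4 + R1: [0, -6, -2, 0]
R6 ← R6 + (7/2)·R1: [0, -44, -8, -5]
R3 ← R3 − (1/2)·R2: [0, 0, -2, 3/2]
R4 ← R4 − (3/2)·R2: [0, 0, -2, 3/2]
R5 ← R5 + (1/2)·R2: [0, 0, -2, 3/2]
R6 ← R6 − (11)·R2: [0, 0, -8, 6]
R4 ← R4 − R3: [0, 0, 0, 0]
R5 ← R5 − R3: [0, 0, 0, 0]
R6 ← R6 − (4)·R3: [0, 0, 0, 0]
3 nonzero rows, so rank(P) = 3.
P has 4 columns; by rank–nullity, nullity = 4 − 3 = 1.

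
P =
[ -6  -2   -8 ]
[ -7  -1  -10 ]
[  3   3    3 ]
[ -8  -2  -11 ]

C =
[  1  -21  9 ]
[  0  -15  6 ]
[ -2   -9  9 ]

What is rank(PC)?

2

First compute PC:
[[ 10, 228, -138],
 [ 13, 252, -159],
 [ -3, -135,  72],
 [ 14, 297, -183]]
Now row reduce the product.
R2 ← R2 − (13/10)·R1: [0, -222/5, 102/5]
R3 ← R3 + (3/10)·R1: [0, -333/5, 153/5]
R4 ← R4 − (7/5)·R1: [0, -111/5, 51/5]
R3 ← R3 − (3/2)·R2: [0, 0, 0]
R4 ← R4 − (1/2)·R2: [0, 0, 0]
2 nonzero rows, so rank(PC) = 2.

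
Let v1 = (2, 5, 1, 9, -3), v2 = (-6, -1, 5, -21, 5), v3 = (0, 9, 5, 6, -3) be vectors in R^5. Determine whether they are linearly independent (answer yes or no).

Form the matrix with these vectors as rows and row reduce.
R2 ← R2 + (3)·R1: [0, 14, 8, 6, -4]
R3 ← R3 − (9/14)·R2: [0, 0, -1/7, 15/7, -3/7]
3 nonzero rows, so the 3 vectors span a space of dimension 3.
Since 3 = 3, the vectors are linearly independent.

yes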